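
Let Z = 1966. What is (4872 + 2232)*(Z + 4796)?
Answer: 48037248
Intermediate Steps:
(4872 + 2232)*(Z + 4796) = (4872 + 2232)*(1966 + 4796) = 7104*6762 = 48037248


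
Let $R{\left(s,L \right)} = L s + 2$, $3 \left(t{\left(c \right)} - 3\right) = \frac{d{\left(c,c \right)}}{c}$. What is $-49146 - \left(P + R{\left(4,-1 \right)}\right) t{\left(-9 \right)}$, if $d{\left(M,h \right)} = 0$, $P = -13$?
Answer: $-49101$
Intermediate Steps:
$t{\left(c \right)} = 3$ ($t{\left(c \right)} = 3 + \frac{0 \frac{1}{c}}{3} = 3 + \frac{1}{3} \cdot 0 = 3 + 0 = 3$)
$R{\left(s,L \right)} = 2 + L s$
$-49146 - \left(P + R{\left(4,-1 \right)}\right) t{\left(-9 \right)} = -49146 - \left(-13 + \left(2 - 4\right)\right) 3 = -49146 - \left(-13 - 2\right) 3 = -49146 - \left(-15\right) 3 = -49146 - -45 = -49146 + 45 = -49101$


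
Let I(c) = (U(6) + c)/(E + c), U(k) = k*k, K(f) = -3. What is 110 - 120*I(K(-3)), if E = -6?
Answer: 550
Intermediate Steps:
U(k) = k**2
I(c) = (36 + c)/(-6 + c) (I(c) = (6**2 + c)/(-6 + c) = (36 + c)/(-6 + c))
110 - 120*I(K(-3)) = 110 - 120*(36 - 3)/(-6 - 3) = 110 - 120*33/(-9) = 110 - (-40)*33/3 = 110 - 120*(-11/3) = 110 + 440 = 550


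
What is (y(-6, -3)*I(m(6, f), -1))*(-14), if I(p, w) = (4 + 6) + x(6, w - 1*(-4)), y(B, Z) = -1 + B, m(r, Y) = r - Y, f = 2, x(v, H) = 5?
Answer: 1470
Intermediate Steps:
I(p, w) = 15 (I(p, w) = (4 + 6) + 5 = 10 + 5 = 15)
(y(-6, -3)*I(m(6, f), -1))*(-14) = ((-1 - 6)*15)*(-14) = -7*15*(-14) = -105*(-14) = 1470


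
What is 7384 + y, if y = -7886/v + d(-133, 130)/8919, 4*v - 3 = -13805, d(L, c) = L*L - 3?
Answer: 454748061850/61550019 ≈ 7388.3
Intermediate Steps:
d(L, c) = -3 + L² (d(L, c) = L² - 3 = -3 + L²)
v = -6901/2 (v = ¾ + (¼)*(-13805) = ¾ - 13805/4 = -6901/2 ≈ -3450.5)
y = 262721554/61550019 (y = -7886/(-6901/2) + (-3 + (-133)²)/8919 = -7886*(-2/6901) + (-3 + 17689)*(1/8919) = 15772/6901 + 17686*(1/8919) = 15772/6901 + 17686/8919 = 262721554/61550019 ≈ 4.2684)
7384 + y = 7384 + 262721554/61550019 = 454748061850/61550019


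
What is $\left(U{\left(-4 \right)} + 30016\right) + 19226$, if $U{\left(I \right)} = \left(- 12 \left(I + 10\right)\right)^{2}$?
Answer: $54426$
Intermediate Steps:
$U{\left(I \right)} = \left(-120 - 12 I\right)^{2}$ ($U{\left(I \right)} = \left(- 12 \left(10 + I\right)\right)^{2} = \left(-120 - 12 I\right)^{2}$)
$\left(U{\left(-4 \right)} + 30016\right) + 19226 = \left(144 \left(10 - 4\right)^{2} + 30016\right) + 19226 = \left(144 \cdot 6^{2} + 30016\right) + 19226 = \left(144 \cdot 36 + 30016\right) + 19226 = \left(5184 + 30016\right) + 19226 = 35200 + 19226 = 54426$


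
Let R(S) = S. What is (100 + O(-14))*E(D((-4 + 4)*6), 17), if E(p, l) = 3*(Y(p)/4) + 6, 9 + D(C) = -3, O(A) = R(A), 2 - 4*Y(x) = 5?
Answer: 3741/8 ≈ 467.63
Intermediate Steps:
Y(x) = -¾ (Y(x) = ½ - ¼*5 = ½ - 5/4 = -¾)
O(A) = A
D(C) = -12 (D(C) = -9 - 3 = -12)
E(p, l) = 87/16 (E(p, l) = 3*(-¾/4) + 6 = 3*(-¾*¼) + 6 = 3*(-3/16) + 6 = -9/16 + 6 = 87/16)
(100 + O(-14))*E(D((-4 + 4)*6), 17) = (100 - 14)*(87/16) = 86*(87/16) = 3741/8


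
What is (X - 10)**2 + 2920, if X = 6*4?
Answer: 3116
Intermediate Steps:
X = 24
(X - 10)**2 + 2920 = (24 - 10)**2 + 2920 = 14**2 + 2920 = 196 + 2920 = 3116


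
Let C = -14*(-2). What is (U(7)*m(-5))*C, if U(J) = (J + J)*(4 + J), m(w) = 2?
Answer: 8624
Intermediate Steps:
U(J) = 2*J*(4 + J) (U(J) = (2*J)*(4 + J) = 2*J*(4 + J))
C = 28
(U(7)*m(-5))*C = ((2*7*(4 + 7))*2)*28 = ((2*7*11)*2)*28 = (154*2)*28 = 308*28 = 8624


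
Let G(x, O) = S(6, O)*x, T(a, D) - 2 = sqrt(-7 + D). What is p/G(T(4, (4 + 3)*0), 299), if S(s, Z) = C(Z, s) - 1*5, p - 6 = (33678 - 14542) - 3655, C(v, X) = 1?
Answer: -15487/22 + 15487*I*sqrt(7)/44 ≈ -703.95 + 931.24*I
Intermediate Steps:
p = 15487 (p = 6 + ((33678 - 14542) - 3655) = 6 + (19136 - 3655) = 6 + 15481 = 15487)
T(a, D) = 2 + sqrt(-7 + D)
S(s, Z) = -4 (S(s, Z) = 1 - 1*5 = 1 - 5 = -4)
G(x, O) = -4*x
p/G(T(4, (4 + 3)*0), 299) = 15487/((-4*(2 + sqrt(-7 + (4 + 3)*0)))) = 15487/((-4*(2 + sqrt(-7 + 7*0)))) = 15487/((-4*(2 + sqrt(-7 + 0)))) = 15487/((-4*(2 + sqrt(-7)))) = 15487/((-4*(2 + I*sqrt(7)))) = 15487/(-8 - 4*I*sqrt(7))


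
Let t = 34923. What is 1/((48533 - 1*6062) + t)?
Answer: 1/77394 ≈ 1.2921e-5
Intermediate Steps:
1/((48533 - 1*6062) + t) = 1/((48533 - 1*6062) + 34923) = 1/((48533 - 6062) + 34923) = 1/(42471 + 34923) = 1/77394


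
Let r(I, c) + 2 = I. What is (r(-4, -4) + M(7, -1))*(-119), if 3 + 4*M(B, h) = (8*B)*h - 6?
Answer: 10591/4 ≈ 2647.8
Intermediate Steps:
r(I, c) = -2 + I
M(B, h) = -9/4 + 2*B*h (M(B, h) = -¾ + ((8*B)*h - 6)/4 = -¾ + (8*B*h - 6)/4 = -¾ + (-6 + 8*B*h)/4 = -¾ + (-3/2 + 2*B*h) = -9/4 + 2*B*h)
(r(-4, -4) + M(7, -1))*(-119) = ((-2 - 4) + (-9/4 + 2*7*(-1)))*(-119) = (-6 + (-9/4 - 14))*(-119) = (-6 - 65/4)*(-119) = -89/4*(-119) = 10591/4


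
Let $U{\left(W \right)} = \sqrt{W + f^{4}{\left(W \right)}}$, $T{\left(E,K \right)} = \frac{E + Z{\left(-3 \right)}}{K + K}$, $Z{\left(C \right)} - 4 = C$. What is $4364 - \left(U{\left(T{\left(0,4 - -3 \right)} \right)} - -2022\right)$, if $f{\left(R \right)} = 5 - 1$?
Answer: $2342 - \frac{\sqrt{50190}}{14} \approx 2326.0$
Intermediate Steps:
$f{\left(R \right)} = 4$
$Z{\left(C \right)} = 4 + C$
$T{\left(E,K \right)} = \frac{1 + E}{2 K}$ ($T{\left(E,K \right)} = \frac{E + \left(4 - 3\right)}{K + K} = \frac{E + 1}{2 K} = \left(1 + E\right) \frac{1}{2 K} = \frac{1 + E}{2 K}$)
$U{\left(W \right)} = \sqrt{256 + W}$ ($U{\left(W \right)} = \sqrt{W + 4^{4}} = \sqrt{W + 256} = \sqrt{256 + W}$)
$4364 - \left(U{\left(T{\left(0,4 - -3 \right)} \right)} - -2022\right) = 4364 - \left(\sqrt{256 + \frac{1 + 0}{2 \left(4 - -3\right)}} - -2022\right) = 4364 - \left(\sqrt{256 + \frac{1}{2} \frac{1}{4 + 3} \cdot 1} + 2022\right) = 4364 - \left(\sqrt{256 + \frac{1}{2} \cdot \frac{1}{7} \cdot 1} + 2022\right) = 4364 - \left(\sqrt{256 + \frac{1}{14}} + 2022\right) = 4364 - \left(\sqrt{\frac{3585}{14}} + 2022\right) = 4364 - \left(\frac{\sqrt{50190}}{14} + 2022\right) = 4364 - \left(2022 + \frac{\sqrt{50190}}{14}\right) = 2342 - \frac{\sqrt{50190}}{14}$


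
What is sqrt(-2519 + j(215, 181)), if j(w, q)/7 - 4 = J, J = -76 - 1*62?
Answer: I*sqrt(3457) ≈ 58.796*I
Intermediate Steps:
J = -138 (J = -76 - 62 = -138)
j(w, q) = -938 (j(w, q) = 28 + 7*(-138) = 28 - 966 = -938)
sqrt(-2519 + j(215, 181)) = sqrt(-2519 - 938) = sqrt(-3457) = I*sqrt(3457)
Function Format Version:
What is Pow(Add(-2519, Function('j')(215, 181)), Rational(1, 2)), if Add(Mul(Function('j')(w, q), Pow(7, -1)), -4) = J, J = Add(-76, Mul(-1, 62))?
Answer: Mul(I, Pow(3457, Rational(1, 2))) ≈ Mul(58.796, I)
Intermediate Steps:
J = -138 (J = Add(-76, -62) = -138)
Function('j')(w, q) = -938 (Function('j')(w, q) = Add(28, Mul(7, -138)) = Add(28, -966) = -938)
Pow(Add(-2519, Function('j')(215, 181)), Rational(1, 2)) = Pow(Add(-2519, -938), Rational(1, 2)) = Pow(-3457, Rational(1, 2)) = Mul(I, Pow(3457, Rational(1, 2)))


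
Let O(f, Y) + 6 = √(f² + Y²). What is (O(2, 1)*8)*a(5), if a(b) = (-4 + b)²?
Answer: -48 + 8*√5 ≈ -30.111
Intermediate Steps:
O(f, Y) = -6 + √(Y² + f²) (O(f, Y) = -6 + √(f² + Y²) = -6 + √(Y² + f²))
(O(2, 1)*8)*a(5) = ((-6 + √(1² + 2²))*8)*(-4 + 5)² = ((-6 + √(1 + 4))*8)*1² = ((-6 + √5)*8)*1 = (-48 + 8*√5)*1 = -48 + 8*√5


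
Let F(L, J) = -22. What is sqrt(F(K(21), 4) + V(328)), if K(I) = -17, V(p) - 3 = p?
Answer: sqrt(309) ≈ 17.578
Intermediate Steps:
V(p) = 3 + p
sqrt(F(K(21), 4) + V(328)) = sqrt(-22 + (3 + 328)) = sqrt(-22 + 331) = sqrt(309)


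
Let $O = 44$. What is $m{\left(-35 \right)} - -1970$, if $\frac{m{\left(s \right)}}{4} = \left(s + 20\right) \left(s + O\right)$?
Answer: $1430$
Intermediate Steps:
$m{\left(s \right)} = 4 \left(20 + s\right) \left(44 + s\right)$ ($m{\left(s \right)} = 4 \left(s + 20\right) \left(s + 44\right) = 4 \left(20 + s\right) \left(44 + s\right)$)
$m{\left(-35 \right)} - -1970 = \left(3520 + 4 \left(-35\right)^{2} + 256 \left(-35\right)\right) - -1970 = \left(3520 + 4 \cdot 1225 - 8960\right) + 1970 = \left(3520 + 4900 - 8960\right) + 1970 = -540 + 1970 = 1430$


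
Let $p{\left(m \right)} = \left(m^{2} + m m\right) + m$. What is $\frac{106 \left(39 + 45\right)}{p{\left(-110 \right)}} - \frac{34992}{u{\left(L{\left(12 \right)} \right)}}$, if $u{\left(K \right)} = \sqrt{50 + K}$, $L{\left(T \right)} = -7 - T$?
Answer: $\frac{1484}{4015} - \frac{34992 \sqrt{31}}{31} \approx -6284.4$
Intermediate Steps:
$p{\left(m \right)} = m + 2 m^{2}$ ($p{\left(m \right)} = \left(m^{2} + m^{2}\right) + m = 2 m^{2} + m = m + 2 m^{2}$)
$\frac{106 \left(39 + 45\right)}{p{\left(-110 \right)}} - \frac{34992}{u{\left(L{\left(12 \right)} \right)}} = \frac{106 \left(39 + 45\right)}{\left(-110\right) \left(1 + 2 \left(-110\right)\right)} - \frac{34992}{\sqrt{50 - 19}} = \frac{106 \cdot 84}{\left(-110\right) \left(1 - 220\right)} - \frac{34992}{\sqrt{50 - 19}} = \frac{8904}{\left(-110\right) \left(-219\right)} - \frac{34992}{\sqrt{50 - 19}} = \frac{8904}{24090} - \frac{34992}{\sqrt{31}} = 8904 \cdot \frac{1}{24090} - 34992 \frac{\sqrt{31}}{31} = \frac{1484}{4015} - \frac{34992 \sqrt{31}}{31}$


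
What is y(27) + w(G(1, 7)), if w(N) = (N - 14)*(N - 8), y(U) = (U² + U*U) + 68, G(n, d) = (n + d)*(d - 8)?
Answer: 1878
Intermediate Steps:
G(n, d) = (-8 + d)*(d + n) (G(n, d) = (d + n)*(-8 + d) = (-8 + d)*(d + n))
y(U) = 68 + 2*U² (y(U) = (U² + U²) + 68 = 2*U² + 68 = 68 + 2*U²)
w(N) = (-14 + N)*(-8 + N)
y(27) + w(G(1, 7)) = (68 + 2*27²) + (112 + (7² - 8*7 - 8*1 + 7*1)² - 22*(7² - 8*7 - 8*1 + 7*1)) = (68 + 2*729) + (112 + (49 - 56 - 8 + 7)² - 22*(49 - 56 - 8 + 7)) = (68 + 1458) + (112 + (-8)² - 22*(-8)) = 1526 + (112 + 64 + 176) = 1526 + 352 = 1878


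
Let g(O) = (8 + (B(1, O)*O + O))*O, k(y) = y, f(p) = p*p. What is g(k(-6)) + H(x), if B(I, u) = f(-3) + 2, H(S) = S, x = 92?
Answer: 476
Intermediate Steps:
f(p) = p**2
B(I, u) = 11 (B(I, u) = (-3)**2 + 2 = 9 + 2 = 11)
g(O) = O*(8 + 12*O) (g(O) = (8 + (11*O + O))*O = (8 + 12*O)*O = O*(8 + 12*O))
g(k(-6)) + H(x) = 4*(-6)*(2 + 3*(-6)) + 92 = 4*(-6)*(2 - 18) + 92 = 4*(-6)*(-16) + 92 = 384 + 92 = 476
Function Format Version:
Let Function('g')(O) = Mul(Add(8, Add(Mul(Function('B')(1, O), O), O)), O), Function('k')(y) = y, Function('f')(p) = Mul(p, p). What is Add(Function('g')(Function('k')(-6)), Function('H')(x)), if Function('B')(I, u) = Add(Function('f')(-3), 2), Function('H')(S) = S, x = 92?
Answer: 476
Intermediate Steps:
Function('f')(p) = Pow(p, 2)
Function('B')(I, u) = 11 (Function('B')(I, u) = Add(Pow(-3, 2), 2) = Add(9, 2) = 11)
Function('g')(O) = Mul(O, Add(8, Mul(12, O))) (Function('g')(O) = Mul(Add(8, Add(Mul(11, O), O)), O) = Mul(Add(8, Mul(12, O)), O) = Mul(O, Add(8, Mul(12, O))))
Add(Function('g')(Function('k')(-6)), Function('H')(x)) = Add(Mul(4, -6, Add(2, Mul(3, -6))), 92) = Add(Mul(4, -6, Add(2, -18)), 92) = Add(Mul(4, -6, -16), 92) = Add(384, 92) = 476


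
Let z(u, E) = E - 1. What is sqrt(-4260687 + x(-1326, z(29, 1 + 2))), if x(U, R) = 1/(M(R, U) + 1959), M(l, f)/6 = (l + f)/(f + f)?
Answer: I*sqrt(16347980133300434)/61943 ≈ 2064.1*I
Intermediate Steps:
z(u, E) = -1 + E
M(l, f) = 3*(f + l)/f (M(l, f) = 6*((l + f)/(f + f)) = 6*((f + l)/((2*f))) = 6*((f + l)*(1/(2*f))) = 6*((f + l)/(2*f)) = 3*(f + l)/f)
x(U, R) = 1/(1962 + 3*R/U) (x(U, R) = 1/((3 + 3*R/U) + 1959) = 1/(1962 + 3*R/U))
sqrt(-4260687 + x(-1326, z(29, 1 + 2))) = sqrt(-4260687 + (1/3)*(-1326)/((-1 + (1 + 2)) + 654*(-1326))) = sqrt(-4260687 + (1/3)*(-1326)/((-1 + 3) - 867204)) = sqrt(-4260687 + (1/3)*(-1326)/(2 - 867204)) = sqrt(-4260687 + (1/3)*(-1326)/(-867202)) = sqrt(-4260687 + (1/3)*(-1326)*(-1/867202)) = sqrt(-4260687 + 221/433601) = sqrt(-1847438143666/433601) = I*sqrt(16347980133300434)/61943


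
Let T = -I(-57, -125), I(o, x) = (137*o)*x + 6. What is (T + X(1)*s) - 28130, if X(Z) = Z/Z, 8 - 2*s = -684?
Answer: -1003915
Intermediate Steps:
I(o, x) = 6 + 137*o*x (I(o, x) = 137*o*x + 6 = 6 + 137*o*x)
s = 346 (s = 4 - ½*(-684) = 4 + 342 = 346)
X(Z) = 1
T = -976131 (T = -(6 + 137*(-57)*(-125)) = -(6 + 976125) = -1*976131 = -976131)
(T + X(1)*s) - 28130 = (-976131 + 1*346) - 28130 = (-976131 + 346) - 28130 = -975785 - 28130 = -1003915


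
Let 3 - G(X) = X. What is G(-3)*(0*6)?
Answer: 0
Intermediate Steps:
G(X) = 3 - X
G(-3)*(0*6) = (3 - 1*(-3))*(0*6) = (3 + 3)*0 = 6*0 = 0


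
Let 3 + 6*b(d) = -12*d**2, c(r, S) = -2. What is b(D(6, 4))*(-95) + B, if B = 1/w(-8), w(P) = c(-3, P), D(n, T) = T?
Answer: 3087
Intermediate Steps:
b(d) = -1/2 - 2*d**2 (b(d) = -1/2 + (-12*d**2)/6 = -1/2 - 2*d**2)
w(P) = -2
B = -1/2 (B = 1/(-2) = -1/2 ≈ -0.50000)
b(D(6, 4))*(-95) + B = (-1/2 - 2*4**2)*(-95) - 1/2 = (-1/2 - 2*16)*(-95) - 1/2 = (-1/2 - 32)*(-95) - 1/2 = -65/2*(-95) - 1/2 = 6175/2 - 1/2 = 3087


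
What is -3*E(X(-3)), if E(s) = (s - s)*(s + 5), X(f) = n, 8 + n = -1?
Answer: 0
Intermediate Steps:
n = -9 (n = -8 - 1 = -9)
X(f) = -9
E(s) = 0 (E(s) = 0*(5 + s) = 0)
-3*E(X(-3)) = -3*0 = 0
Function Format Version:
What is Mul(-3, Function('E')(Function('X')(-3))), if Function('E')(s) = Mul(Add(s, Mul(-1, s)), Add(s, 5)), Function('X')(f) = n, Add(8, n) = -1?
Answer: 0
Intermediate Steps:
n = -9 (n = Add(-8, -1) = -9)
Function('X')(f) = -9
Function('E')(s) = 0 (Function('E')(s) = Mul(0, Add(5, s)) = 0)
Mul(-3, Function('E')(Function('X')(-3))) = Mul(-3, 0) = 0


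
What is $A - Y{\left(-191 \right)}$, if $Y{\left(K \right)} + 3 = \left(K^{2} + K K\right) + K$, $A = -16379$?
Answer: $-89147$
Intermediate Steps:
$Y{\left(K \right)} = -3 + K + 2 K^{2}$ ($Y{\left(K \right)} = -3 + \left(\left(K^{2} + K K\right) + K\right) = -3 + \left(\left(K^{2} + K^{2}\right) + K\right) = -3 + \left(2 K^{2} + K\right) = -3 + \left(K + 2 K^{2}\right) = -3 + K + 2 K^{2}$)
$A - Y{\left(-191 \right)} = -16379 - \left(-3 - 191 + 2 \left(-191\right)^{2}\right) = -16379 - \left(-3 - 191 + 2 \cdot 36481\right) = -16379 - \left(-3 - 191 + 72962\right) = -16379 - 72768 = -89147$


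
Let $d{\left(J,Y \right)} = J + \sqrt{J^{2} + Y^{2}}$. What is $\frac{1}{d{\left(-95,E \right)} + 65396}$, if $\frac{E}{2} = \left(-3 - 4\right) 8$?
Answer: $\frac{65301}{4264199032} - \frac{\sqrt{21569}}{4264199032} \approx 1.5279 \cdot 10^{-5}$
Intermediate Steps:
$E = -112$ ($E = 2 \left(-3 - 4\right) 8 = 2 \left(\left(-7\right) 8\right) = 2 \left(-56\right) = -112$)
$\frac{1}{d{\left(-95,E \right)} + 65396} = \frac{1}{\left(-95 + \sqrt{\left(-95\right)^{2} + \left(-112\right)^{2}}\right) + 65396} = \frac{1}{\left(-95 + \sqrt{9025 + 12544}\right) + 65396} = \frac{1}{\left(-95 + \sqrt{21569}\right) + 65396} = \frac{1}{65301 + \sqrt{21569}}$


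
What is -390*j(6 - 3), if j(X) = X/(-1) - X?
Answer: 2340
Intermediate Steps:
j(X) = -2*X (j(X) = X*(-1) - X = -X - X = -2*X)
-390*j(6 - 3) = -(-780)*(6 - 3) = -(-780)*3 = -390*(-6) = 2340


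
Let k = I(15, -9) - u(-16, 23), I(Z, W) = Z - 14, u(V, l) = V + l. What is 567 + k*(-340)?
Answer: 2607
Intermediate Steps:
I(Z, W) = -14 + Z
k = -6 (k = (-14 + 15) - (-16 + 23) = 1 - 1*7 = 1 - 7 = -6)
567 + k*(-340) = 567 - 6*(-340) = 567 + 2040 = 2607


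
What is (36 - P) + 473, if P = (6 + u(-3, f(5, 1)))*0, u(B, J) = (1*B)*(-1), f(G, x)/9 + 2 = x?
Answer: 509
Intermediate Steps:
f(G, x) = -18 + 9*x
u(B, J) = -B (u(B, J) = B*(-1) = -B)
P = 0 (P = (6 - 1*(-3))*0 = (6 + 3)*0 = 9*0 = 0)
(36 - P) + 473 = (36 - 1*0) + 473 = (36 + 0) + 473 = 36 + 473 = 509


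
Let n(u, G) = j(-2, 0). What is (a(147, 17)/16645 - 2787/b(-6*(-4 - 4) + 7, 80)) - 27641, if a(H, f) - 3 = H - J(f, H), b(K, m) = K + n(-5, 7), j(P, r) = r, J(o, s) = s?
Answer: -1014041357/36619 ≈ -27692.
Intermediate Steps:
n(u, G) = 0
b(K, m) = K (b(K, m) = K + 0 = K)
a(H, f) = 3 (a(H, f) = 3 + (H - H) = 3 + 0 = 3)
(a(147, 17)/16645 - 2787/b(-6*(-4 - 4) + 7, 80)) - 27641 = (3/16645 - 2787/(-6*(-4 - 4) + 7)) - 27641 = (3*(1/16645) - 2787/(-6*(-8) + 7)) - 27641 = (3/16645 - 2787/(48 + 7)) - 27641 = (3/16645 - 2787/55) - 27641 = -1855578/36619 - 27641 = -1014041357/36619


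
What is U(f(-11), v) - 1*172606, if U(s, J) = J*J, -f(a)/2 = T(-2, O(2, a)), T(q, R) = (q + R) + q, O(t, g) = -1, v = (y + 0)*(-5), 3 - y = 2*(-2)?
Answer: -171381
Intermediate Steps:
y = 7 (y = 3 - 2*(-2) = 3 - 1*(-4) = 3 + 4 = 7)
v = -35 (v = (7 + 0)*(-5) = 7*(-5) = -35)
T(q, R) = R + 2*q (T(q, R) = (R + q) + q = R + 2*q)
f(a) = 10 (f(a) = -2*(-1 + 2*(-2)) = -2*(-1 - 4) = -2*(-5) = 10)
U(s, J) = J²
U(f(-11), v) - 1*172606 = (-35)² - 1*172606 = 1225 - 172606 = -171381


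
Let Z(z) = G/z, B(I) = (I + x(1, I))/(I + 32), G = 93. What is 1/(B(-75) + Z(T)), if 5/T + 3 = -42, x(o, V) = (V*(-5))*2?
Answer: -43/36666 ≈ -0.0011727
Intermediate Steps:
x(o, V) = -10*V (x(o, V) = -5*V*2 = -10*V)
T = -⅑ (T = 5/(-3 - 42) = 5/(-45) = 5*(-1/45) = -⅑ ≈ -0.11111)
B(I) = -9*I/(32 + I) (B(I) = (I - 10*I)/(I + 32) = (-9*I)/(32 + I) = -9*I/(32 + I))
Z(z) = 93/z
1/(B(-75) + Z(T)) = 1/(-9*(-75)/(32 - 75) + 93/(-⅑)) = 1/(-9*(-75)/(-43) + 93*(-9)) = 1/(-9*(-75)*(-1/43) - 837) = 1/(-675/43 - 837) = 1/(-36666/43) = -43/36666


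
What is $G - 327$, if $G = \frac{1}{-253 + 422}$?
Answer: $- \frac{55262}{169} \approx -326.99$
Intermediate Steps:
$G = \frac{1}{169} \approx 0.0059172$
$G - 327 = \frac{1}{169} - 327 = - \frac{55262}{169}$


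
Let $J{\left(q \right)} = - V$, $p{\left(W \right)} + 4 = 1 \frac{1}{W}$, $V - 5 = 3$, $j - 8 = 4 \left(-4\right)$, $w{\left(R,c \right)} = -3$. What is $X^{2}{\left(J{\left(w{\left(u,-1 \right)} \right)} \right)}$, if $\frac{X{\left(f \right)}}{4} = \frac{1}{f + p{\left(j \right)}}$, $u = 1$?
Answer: $\frac{1024}{9409} \approx 0.10883$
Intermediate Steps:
$j = -8$ ($j = 8 + 4 \left(-4\right) = 8 - 16 = -8$)
$V = 8$ ($V = 5 + 3 = 8$)
$p{\left(W \right)} = -4 + \frac{1}{W}$ ($p{\left(W \right)} = -4 + 1 \frac{1}{W} = -4 + \frac{1}{W}$)
$J{\left(q \right)} = -8$ ($J{\left(q \right)} = \left(-1\right) 8 = -8$)
$X{\left(f \right)} = \frac{4}{- \frac{33}{8} + f}$ ($X{\left(f \right)} = \frac{4}{f - \left(4 - \frac{1}{-8}\right)} = \frac{4}{f - \frac{33}{8}} = \frac{4}{- \frac{33}{8} + f}$)
$X^{2}{\left(J{\left(w{\left(u,-1 \right)} \right)} \right)} = \left(\frac{32}{-33 + 8 \left(-8\right)}\right)^{2} = \left(\frac{32}{-33 - 64}\right)^{2} = \left(\frac{32}{-97}\right)^{2} = \left(32 \left(- \frac{1}{97}\right)\right)^{2} = \left(- \frac{32}{97}\right)^{2} = \frac{1024}{9409}$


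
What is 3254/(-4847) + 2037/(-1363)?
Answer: -14308541/6606461 ≈ -2.1658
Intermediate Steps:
3254/(-4847) + 2037/(-1363) = 3254*(-1/4847) + 2037*(-1/1363) = -3254/4847 - 2037/1363 = -14308541/6606461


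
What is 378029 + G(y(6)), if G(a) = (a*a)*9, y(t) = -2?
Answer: 378065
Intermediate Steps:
G(a) = 9*a² (G(a) = a²*9 = 9*a²)
378029 + G(y(6)) = 378029 + 9*(-2)² = 378029 + 9*4 = 378029 + 36 = 378065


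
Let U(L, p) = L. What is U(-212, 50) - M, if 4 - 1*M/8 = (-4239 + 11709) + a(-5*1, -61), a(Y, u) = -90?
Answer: 58796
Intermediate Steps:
M = -59008 (M = 32 - 8*((-4239 + 11709) - 90) = 32 - 8*(7470 - 90) = 32 - 8*7380 = 32 - 59040 = -59008)
U(-212, 50) - M = -212 - 1*(-59008) = -212 + 59008 = 58796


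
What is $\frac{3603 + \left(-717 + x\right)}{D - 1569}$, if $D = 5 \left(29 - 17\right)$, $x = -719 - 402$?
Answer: $- \frac{1765}{1509} \approx -1.1696$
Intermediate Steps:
$x = -1121$ ($x = -719 - 402 = -1121$)
$D = 60$ ($D = 5 \cdot 12 = 60$)
$\frac{3603 + \left(-717 + x\right)}{D - 1569} = \frac{3603 - 1838}{60 - 1569} = \frac{3603 - 1838}{-1509} = 1765 \left(- \frac{1}{1509}\right) = - \frac{1765}{1509}$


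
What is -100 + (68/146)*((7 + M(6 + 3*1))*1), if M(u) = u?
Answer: -6756/73 ≈ -92.548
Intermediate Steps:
-100 + (68/146)*((7 + M(6 + 3*1))*1) = -100 + (68/146)*((7 + (6 + 3*1))*1) = -100 + (68*(1/146))*((7 + (6 + 3))*1) = -100 + 34*((7 + 9)*1)/73 = -100 + 34*(16*1)/73 = -100 + (34/73)*16 = -100 + 544/73 = -6756/73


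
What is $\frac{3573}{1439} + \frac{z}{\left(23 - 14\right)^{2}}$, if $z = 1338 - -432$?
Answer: $\frac{945481}{38853} \approx 24.335$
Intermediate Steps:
$z = 1770$ ($z = 1338 + 432 = 1770$)
$\frac{3573}{1439} + \frac{z}{\left(23 - 14\right)^{2}} = \frac{3573}{1439} + \frac{1770}{\left(23 - 14\right)^{2}} = 3573 \cdot \frac{1}{1439} + \frac{1770}{9^{2}} = \frac{3573}{1439} + \frac{1770}{81} = \frac{3573}{1439} + 1770 \cdot \frac{1}{81} = \frac{3573}{1439} + \frac{590}{27} = \frac{945481}{38853}$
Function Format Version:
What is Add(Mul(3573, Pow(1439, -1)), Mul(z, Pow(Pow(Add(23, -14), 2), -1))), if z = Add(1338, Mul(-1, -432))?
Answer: Rational(945481, 38853) ≈ 24.335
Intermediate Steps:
z = 1770 (z = Add(1338, 432) = 1770)
Add(Mul(3573, Pow(1439, -1)), Mul(z, Pow(Pow(Add(23, -14), 2), -1))) = Add(Mul(3573, Pow(1439, -1)), Mul(1770, Pow(Pow(Add(23, -14), 2), -1))) = Add(Mul(3573, Rational(1, 1439)), Mul(1770, Pow(Pow(9, 2), -1))) = Add(Rational(3573, 1439), Mul(1770, Pow(81, -1))) = Add(Rational(3573, 1439), Mul(1770, Rational(1, 81))) = Add(Rational(3573, 1439), Rational(590, 27)) = Rational(945481, 38853)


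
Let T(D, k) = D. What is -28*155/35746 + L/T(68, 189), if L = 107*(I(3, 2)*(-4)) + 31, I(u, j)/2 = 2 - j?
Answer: 406503/1215364 ≈ 0.33447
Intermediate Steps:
I(u, j) = 4 - 2*j (I(u, j) = 2*(2 - j) = 4 - 2*j)
L = 31 (L = 107*((4 - 2*2)*(-4)) + 31 = 107*((4 - 4)*(-4)) + 31 = 107*(0*(-4)) + 31 = 107*0 + 31 = 0 + 31 = 31)
-28*155/35746 + L/T(68, 189) = -28*155/35746 + 31/68 = -4340*1/35746 + 31*(1/68) = -2170/17873 + 31/68 = 406503/1215364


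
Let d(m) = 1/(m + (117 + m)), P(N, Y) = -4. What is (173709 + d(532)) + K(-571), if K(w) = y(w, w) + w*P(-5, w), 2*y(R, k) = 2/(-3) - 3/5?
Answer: 6235409581/35430 ≈ 1.7599e+5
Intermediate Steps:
y(R, k) = -19/30 (y(R, k) = (2/(-3) - 3/5)/2 = (2*(-⅓) - 3*⅕)/2 = (-⅔ - ⅗)/2 = (½)*(-19/15) = -19/30)
d(m) = 1/(117 + 2*m)
K(w) = -19/30 - 4*w (K(w) = -19/30 + w*(-4) = -19/30 - 4*w)
(173709 + d(532)) + K(-571) = (173709 + 1/(117 + 2*532)) + (-19/30 - 4*(-571)) = (173709 + 1/(117 + 1064)) + (-19/30 + 2284) = (173709 + 1/1181) + 68501/30 = 205150330/1181 + 68501/30 = 6235409581/35430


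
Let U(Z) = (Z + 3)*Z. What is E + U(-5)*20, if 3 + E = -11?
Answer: 186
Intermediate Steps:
E = -14 (E = -3 - 11 = -14)
U(Z) = Z*(3 + Z) (U(Z) = (3 + Z)*Z = Z*(3 + Z))
E + U(-5)*20 = -14 - 5*(3 - 5)*20 = -14 - 5*(-2)*20 = -14 + 10*20 = -14 + 200 = 186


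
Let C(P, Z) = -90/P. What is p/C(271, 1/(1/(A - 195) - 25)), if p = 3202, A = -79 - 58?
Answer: -433871/45 ≈ -9641.6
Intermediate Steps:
A = -137
p/C(271, 1/(1/(A - 195) - 25)) = 3202/((-90/271)) = 3202/((-90*1/271)) = 3202/(-90/271) = 3202*(-271/90) = -433871/45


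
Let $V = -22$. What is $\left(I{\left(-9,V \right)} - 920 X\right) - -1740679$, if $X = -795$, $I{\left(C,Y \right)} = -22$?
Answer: $2472057$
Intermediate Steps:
$\left(I{\left(-9,V \right)} - 920 X\right) - -1740679 = \left(-22 - -731400\right) - -1740679 = \left(-22 + 731400\right) + 1740679 = 731378 + 1740679 = 2472057$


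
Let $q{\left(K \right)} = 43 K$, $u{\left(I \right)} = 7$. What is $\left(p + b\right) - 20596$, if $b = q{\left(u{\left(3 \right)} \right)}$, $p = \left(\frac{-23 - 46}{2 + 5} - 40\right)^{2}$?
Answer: $- \frac{872654}{49} \approx -17809.0$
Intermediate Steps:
$p = \frac{121801}{49}$ ($p = \left(- \frac{69}{7} - 40\right)^{2} = \left(- \frac{349}{7}\right)^{2} = \frac{121801}{49} \approx 2485.7$)
$b = 301$ ($b = 43 \cdot 7 = 301$)
$\left(p + b\right) - 20596 = \left(\frac{121801}{49} + 301\right) - 20596 = \frac{136550}{49} - 20596 = - \frac{872654}{49}$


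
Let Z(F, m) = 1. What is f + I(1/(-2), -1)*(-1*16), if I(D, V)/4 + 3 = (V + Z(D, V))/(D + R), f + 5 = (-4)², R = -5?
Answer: 203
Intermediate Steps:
f = 11 (f = -5 + (-4)² = -5 + 16 = 11)
I(D, V) = -12 + 4*(1 + V)/(-5 + D) (I(D, V) = -12 + 4*((V + 1)/(D - 5)) = -12 + 4*((1 + V)/(-5 + D)) = -12 + 4*(1 + V)/(-5 + D))
f + I(1/(-2), -1)*(-1*16) = 11 + (4*(16 - 1 - 3/(-2))/(-5 + 1/(-2)))*(-1*16) = 11 + (4*(16 - 1 - 3*(-½))/(-5 - ½))*(-16) = 11 + (4*(16 - 1 + 3/2)/(-11/2))*(-16) = 11 + (4*(-2/11)*(33/2))*(-16) = 11 - 12*(-16) = 11 + 192 = 203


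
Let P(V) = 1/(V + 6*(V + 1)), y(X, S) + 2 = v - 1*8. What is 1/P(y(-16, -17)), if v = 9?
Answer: -1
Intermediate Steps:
y(X, S) = -1 (y(X, S) = -2 + (9 - 1*8) = -2 + (9 - 8) = -2 + 1 = -1)
P(V) = 1/(6 + 7*V) (P(V) = 1/(V + 6*(1 + V)) = 1/(V + (6 + 6*V)) = 1/(6 + 7*V))
1/P(y(-16, -17)) = 1/(1/(6 + 7*(-1))) = 1/(1/(6 - 7)) = 1/(1/(-1)) = 1/(-1) = -1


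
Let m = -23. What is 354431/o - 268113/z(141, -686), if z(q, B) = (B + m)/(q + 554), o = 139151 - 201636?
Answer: 11643112067896/44301865 ≈ 2.6281e+5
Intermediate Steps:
o = -62485
z(q, B) = (-23 + B)/(554 + q) (z(q, B) = (B - 23)/(q + 554) = (-23 + B)/(554 + q))
354431/o - 268113/z(141, -686) = 354431/(-62485) - 268113*(554 + 141)/(-23 - 686) = 354431*(-1/62485) - 268113/(-709/695) = -354431/62485 - 268113/((1/695)*(-709)) = -354431/62485 - 268113/(-709/695) = -354431/62485 - 268113*(-695/709) = -354431/62485 + 186338535/709 = 11643112067896/44301865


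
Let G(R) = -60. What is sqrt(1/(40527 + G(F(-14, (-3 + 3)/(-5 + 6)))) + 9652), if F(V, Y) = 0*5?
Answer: sqrt(15805903755495)/40467 ≈ 98.245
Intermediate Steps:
F(V, Y) = 0
sqrt(1/(40527 + G(F(-14, (-3 + 3)/(-5 + 6)))) + 9652) = sqrt(1/(40527 - 60) + 9652) = sqrt(1/40467 + 9652) = sqrt(390587485/40467) = sqrt(15805903755495)/40467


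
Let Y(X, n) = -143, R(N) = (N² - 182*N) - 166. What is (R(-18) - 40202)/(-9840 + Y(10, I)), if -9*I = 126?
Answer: 36768/9983 ≈ 3.6831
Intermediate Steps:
I = -14 (I = -⅑*126 = -14)
R(N) = -166 + N² - 182*N
(R(-18) - 40202)/(-9840 + Y(10, I)) = ((-166 + (-18)² - 182*(-18)) - 40202)/(-9840 - 143) = ((-166 + 324 + 3276) - 40202)/(-9983) = (3434 - 40202)*(-1/9983) = -36768*(-1/9983) = 36768/9983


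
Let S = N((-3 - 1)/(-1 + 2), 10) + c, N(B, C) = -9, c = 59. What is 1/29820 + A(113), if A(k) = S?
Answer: 1491001/29820 ≈ 50.000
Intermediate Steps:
S = 50 (S = -9 + 59 = 50)
A(k) = 50
1/29820 + A(113) = 1/29820 + 50 = 1491001/29820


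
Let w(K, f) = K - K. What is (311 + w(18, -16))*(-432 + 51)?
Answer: -118491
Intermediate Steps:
w(K, f) = 0
(311 + w(18, -16))*(-432 + 51) = (311 + 0)*(-432 + 51) = 311*(-381) = -118491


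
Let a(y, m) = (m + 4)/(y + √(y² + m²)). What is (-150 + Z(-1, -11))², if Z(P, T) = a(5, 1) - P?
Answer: 30926 - 1740*√26 ≈ 22054.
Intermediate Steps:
a(y, m) = (4 + m)/(y + √(m² + y²))
Z(P, T) = -P + 5/(5 + √26) (Z(P, T) = (4 + 1)/(5 + √(1² + 5²)) - P = 5/(5 + √(1 + 25)) - P = 5/(5 + √26) - P = -P + 5/(5 + √26))
(-150 + Z(-1, -11))² = (-150 + (-25 - 1*(-1) + 5*√26))² = (-150 + (-25 + 1 + 5*√26))² = (-150 + (-24 + 5*√26))² = (-174 + 5*√26)²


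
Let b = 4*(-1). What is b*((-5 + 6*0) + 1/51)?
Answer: 1016/51 ≈ 19.922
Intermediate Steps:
b = -4
b*((-5 + 6*0) + 1/51) = -4*((-5 + 6*0) + 1/51) = -4*((-5 + 0) + 1/51) = -4*(-5 + 1/51) = -4*(-254/51) = 1016/51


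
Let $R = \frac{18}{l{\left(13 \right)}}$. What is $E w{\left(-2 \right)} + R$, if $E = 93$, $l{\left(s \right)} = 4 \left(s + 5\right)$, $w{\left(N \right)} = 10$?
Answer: $\frac{3721}{4} \approx 930.25$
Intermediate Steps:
$l{\left(s \right)} = 20 + 4 s$ ($l{\left(s \right)} = 4 \left(5 + s\right) = 20 + 4 s$)
$R = \frac{1}{4}$ ($R = \frac{18}{20 + 4 \cdot 13} = \frac{18}{20 + 52} = \frac{18}{72} = 18 \cdot \frac{1}{72} = \frac{1}{4} \approx 0.25$)
$E w{\left(-2 \right)} + R = 93 \cdot 10 + \frac{1}{4} = 930 + \frac{1}{4} = \frac{3721}{4}$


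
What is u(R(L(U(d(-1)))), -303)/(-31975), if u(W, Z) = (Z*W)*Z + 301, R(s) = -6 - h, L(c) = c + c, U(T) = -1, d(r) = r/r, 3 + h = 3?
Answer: 550553/31975 ≈ 17.218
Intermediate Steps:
h = 0 (h = -3 + 3 = 0)
d(r) = 1
L(c) = 2*c
R(s) = -6 (R(s) = -6 - 1*0 = -6 + 0 = -6)
u(W, Z) = 301 + W*Z² (u(W, Z) = (W*Z)*Z + 301 = W*Z² + 301 = 301 + W*Z²)
u(R(L(U(d(-1)))), -303)/(-31975) = (301 - 6*(-303)²)/(-31975) = (301 - 6*91809)*(-1/31975) = (301 - 550854)*(-1/31975) = -550553*(-1/31975) = 550553/31975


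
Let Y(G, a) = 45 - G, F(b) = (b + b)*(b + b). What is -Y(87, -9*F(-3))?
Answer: 42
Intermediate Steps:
F(b) = 4*b² (F(b) = (2*b)*(2*b) = 4*b²)
-Y(87, -9*F(-3)) = -(45 - 1*87) = -(45 - 87) = -1*(-42) = 42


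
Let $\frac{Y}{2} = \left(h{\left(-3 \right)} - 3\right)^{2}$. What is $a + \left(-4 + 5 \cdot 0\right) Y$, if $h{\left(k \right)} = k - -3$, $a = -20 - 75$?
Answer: $-167$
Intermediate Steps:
$a = -95$
$h{\left(k \right)} = 3 + k$ ($h{\left(k \right)} = k + 3 = 3 + k$)
$Y = 18$ ($Y = 2 \left(\left(3 - 3\right) - 3\right)^{2} = 2 \left(0 - 3\right)^{2} = 2 \left(-3\right)^{2} = 2 \cdot 9 = 18$)
$a + \left(-4 + 5 \cdot 0\right) Y = -95 + \left(-4 + 5 \cdot 0\right) 18 = -95 + \left(-4 + 0\right) 18 = -95 - 72 = -167$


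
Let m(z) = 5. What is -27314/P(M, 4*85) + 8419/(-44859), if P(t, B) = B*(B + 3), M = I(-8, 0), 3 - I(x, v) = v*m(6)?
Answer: -157650179/373675470 ≈ -0.42189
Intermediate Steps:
I(x, v) = 3 - 5*v (I(x, v) = 3 - v*5 = 3 - 5*v)
M = 3 (M = 3 - 5*0 = 3 + 0 = 3)
P(t, B) = B*(3 + B)
-27314/P(M, 4*85) + 8419/(-44859) = -27314*1/(340*(3 + 4*85)) + 8419/(-44859) = -27314*1/(340*(3 + 340)) + 8419*(-1/44859) = -27314/(340*343) - 8419/44859 = -27314/116620 - 8419/44859 = -27314*1/116620 - 8419/44859 = -1951/8330 - 8419/44859 = -157650179/373675470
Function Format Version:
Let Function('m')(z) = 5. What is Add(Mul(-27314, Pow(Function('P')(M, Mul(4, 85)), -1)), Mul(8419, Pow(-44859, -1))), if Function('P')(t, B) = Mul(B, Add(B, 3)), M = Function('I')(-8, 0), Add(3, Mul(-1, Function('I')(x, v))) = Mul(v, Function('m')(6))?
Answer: Rational(-157650179, 373675470) ≈ -0.42189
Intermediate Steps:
Function('I')(x, v) = Add(3, Mul(-5, v)) (Function('I')(x, v) = Add(3, Mul(-1, Mul(v, 5))) = Add(3, Mul(-1, Mul(5, v))) = Add(3, Mul(-5, v)))
M = 3 (M = Add(3, Mul(-5, 0)) = Add(3, 0) = 3)
Function('P')(t, B) = Mul(B, Add(3, B))
Add(Mul(-27314, Pow(Function('P')(M, Mul(4, 85)), -1)), Mul(8419, Pow(-44859, -1))) = Add(Mul(-27314, Pow(Mul(Mul(4, 85), Add(3, Mul(4, 85))), -1)), Mul(8419, Pow(-44859, -1))) = Add(Mul(-27314, Pow(Mul(340, Add(3, 340)), -1)), Mul(8419, Rational(-1, 44859))) = Add(Mul(-27314, Pow(Mul(340, 343), -1)), Rational(-8419, 44859)) = Add(Mul(-27314, Pow(116620, -1)), Rational(-8419, 44859)) = Add(Mul(-27314, Rational(1, 116620)), Rational(-8419, 44859)) = Add(Rational(-1951, 8330), Rational(-8419, 44859)) = Rational(-157650179, 373675470)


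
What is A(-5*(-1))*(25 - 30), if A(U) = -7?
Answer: 35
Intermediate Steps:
A(-5*(-1))*(25 - 30) = -7*(25 - 30) = -7*(-5) = 35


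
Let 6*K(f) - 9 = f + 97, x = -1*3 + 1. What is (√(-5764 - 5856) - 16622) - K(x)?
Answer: -49918/3 + 2*I*√2905 ≈ -16639.0 + 107.8*I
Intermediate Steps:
x = -2 (x = -3 + 1 = -2)
K(f) = 53/3 + f/6 (K(f) = 3/2 + (f + 97)/6 = 3/2 + (97 + f)/6 = 3/2 + (97/6 + f/6) = 53/3 + f/6)
(√(-5764 - 5856) - 16622) - K(x) = (√(-5764 - 5856) - 16622) - (53/3 + (⅙)*(-2)) = (√(-11620) - 16622) - (53/3 - ⅓) = (2*I*√2905 - 16622) - 1*52/3 = (-16622 + 2*I*√2905) - 52/3 = -49918/3 + 2*I*√2905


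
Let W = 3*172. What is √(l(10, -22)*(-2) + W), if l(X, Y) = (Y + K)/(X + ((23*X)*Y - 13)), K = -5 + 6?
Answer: 3*√1469657262/5063 ≈ 22.715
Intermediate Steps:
W = 516
K = 1
l(X, Y) = (1 + Y)/(-13 + X + 23*X*Y) (l(X, Y) = (Y + 1)/(X + ((23*X)*Y - 13)) = (1 + Y)/(X + (23*X*Y - 13)) = (1 + Y)/(X + (-13 + 23*X*Y)) = (1 + Y)/(-13 + X + 23*X*Y))
√(l(10, -22)*(-2) + W) = √(((1 - 22)/(-13 + 10 + 23*10*(-22)))*(-2) + 516) = √((-21/(-13 + 10 - 5060))*(-2) + 516) = √((-21/(-5063))*(-2) + 516) = √(-1/5063*(-21)*(-2) + 516) = √((21/5063)*(-2) + 516) = √(-42/5063 + 516) = √(2612466/5063) = 3*√1469657262/5063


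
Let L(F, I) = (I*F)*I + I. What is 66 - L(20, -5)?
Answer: -429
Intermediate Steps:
L(F, I) = I + F*I² (L(F, I) = (F*I)*I + I = F*I² + I = I + F*I²)
66 - L(20, -5) = 66 - (-5)*(1 + 20*(-5)) = 66 - (-5)*(1 - 100) = 66 - (-5)*(-99) = 66 - 1*495 = 66 - 495 = -429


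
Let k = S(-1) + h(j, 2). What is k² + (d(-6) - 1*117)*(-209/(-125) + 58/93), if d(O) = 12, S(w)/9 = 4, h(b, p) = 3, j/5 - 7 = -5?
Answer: 991966/775 ≈ 1280.0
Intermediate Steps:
j = 10 (j = 35 + 5*(-5) = 35 - 25 = 10)
S(w) = 36 (S(w) = 9*4 = 36)
k = 39 (k = 36 + 3 = 39)
k² + (d(-6) - 1*117)*(-209/(-125) + 58/93) = 39² + (12 - 1*117)*(-209/(-125) + 58/93) = 1521 + (12 - 117)*(-209*(-1/125) + 58*(1/93)) = 1521 - 105*(209/125 + 58/93) = 1521 - 105*26687/11625 = 1521 - 186809/775 = 991966/775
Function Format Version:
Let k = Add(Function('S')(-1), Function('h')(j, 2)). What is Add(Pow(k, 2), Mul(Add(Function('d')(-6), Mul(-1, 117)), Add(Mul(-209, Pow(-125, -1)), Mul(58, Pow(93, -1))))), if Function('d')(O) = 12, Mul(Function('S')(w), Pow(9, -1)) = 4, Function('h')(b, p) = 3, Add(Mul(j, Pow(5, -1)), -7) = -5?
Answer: Rational(991966, 775) ≈ 1280.0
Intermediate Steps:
j = 10 (j = Add(35, Mul(5, -5)) = Add(35, -25) = 10)
Function('S')(w) = 36 (Function('S')(w) = Mul(9, 4) = 36)
k = 39 (k = Add(36, 3) = 39)
Add(Pow(k, 2), Mul(Add(Function('d')(-6), Mul(-1, 117)), Add(Mul(-209, Pow(-125, -1)), Mul(58, Pow(93, -1))))) = Add(Pow(39, 2), Mul(Add(12, Mul(-1, 117)), Add(Mul(-209, Pow(-125, -1)), Mul(58, Pow(93, -1))))) = Add(1521, Mul(Add(12, -117), Add(Mul(-209, Rational(-1, 125)), Mul(58, Rational(1, 93))))) = Add(1521, Mul(-105, Add(Rational(209, 125), Rational(58, 93)))) = Add(1521, Mul(-105, Rational(26687, 11625))) = Add(1521, Rational(-186809, 775)) = Rational(991966, 775)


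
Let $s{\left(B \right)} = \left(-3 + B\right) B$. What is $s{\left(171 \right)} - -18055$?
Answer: $46783$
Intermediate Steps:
$s{\left(B \right)} = B \left(-3 + B\right)$
$s{\left(171 \right)} - -18055 = 171 \left(-3 + 171\right) - -18055 = 171 \cdot 168 + 18055 = 28728 + 18055 = 46783$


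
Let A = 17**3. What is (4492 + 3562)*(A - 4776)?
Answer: 1103398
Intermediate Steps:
A = 4913
(4492 + 3562)*(A - 4776) = (4492 + 3562)*(4913 - 4776) = 8054*137 = 1103398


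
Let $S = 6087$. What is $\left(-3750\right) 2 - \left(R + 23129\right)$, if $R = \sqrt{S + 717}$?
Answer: $-30629 - 18 \sqrt{21} \approx -30712.0$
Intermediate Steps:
$R = 18 \sqrt{21}$ ($R = \sqrt{6087 + 717} = \sqrt{6804} = 18 \sqrt{21} \approx 82.486$)
$\left(-3750\right) 2 - \left(R + 23129\right) = \left(-3750\right) 2 - \left(18 \sqrt{21} + 23129\right) = -7500 - \left(23129 + 18 \sqrt{21}\right) = -30629 - 18 \sqrt{21}$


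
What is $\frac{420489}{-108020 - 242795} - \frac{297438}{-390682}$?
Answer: $- \frac{29965885764}{68528552915} \approx -0.43728$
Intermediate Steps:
$\frac{420489}{-108020 - 242795} - \frac{297438}{-390682} = \frac{420489}{-350815} - - \frac{148719}{195341} = 420489 \left(- \frac{1}{350815}\right) + \frac{148719}{195341} = - \frac{420489}{350815} + \frac{148719}{195341} = - \frac{29965885764}{68528552915}$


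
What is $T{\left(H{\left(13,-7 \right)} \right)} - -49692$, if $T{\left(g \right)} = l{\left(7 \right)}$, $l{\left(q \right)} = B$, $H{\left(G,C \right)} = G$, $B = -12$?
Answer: $49680$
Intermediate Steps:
$l{\left(q \right)} = -12$
$T{\left(g \right)} = -12$
$T{\left(H{\left(13,-7 \right)} \right)} - -49692 = -12 - -49692 = -12 + 49692 = 49680$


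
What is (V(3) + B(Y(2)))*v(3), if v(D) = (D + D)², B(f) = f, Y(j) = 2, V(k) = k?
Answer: 180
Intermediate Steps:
v(D) = 4*D² (v(D) = (2*D)² = 4*D²)
(V(3) + B(Y(2)))*v(3) = (3 + 2)*(4*3²) = 5*(4*9) = 5*36 = 180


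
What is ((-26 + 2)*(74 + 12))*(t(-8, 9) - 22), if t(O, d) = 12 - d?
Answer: 39216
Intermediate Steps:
((-26 + 2)*(74 + 12))*(t(-8, 9) - 22) = ((-26 + 2)*(74 + 12))*((12 - 1*9) - 22) = (-24*86)*((12 - 9) - 22) = -2064*(3 - 22) = -2064*(-19) = 39216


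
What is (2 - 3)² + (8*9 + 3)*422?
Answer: 31651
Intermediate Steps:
(2 - 3)² + (8*9 + 3)*422 = (-1)² + (72 + 3)*422 = 1 + 75*422 = 1 + 31650 = 31651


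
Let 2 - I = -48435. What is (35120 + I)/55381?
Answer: 83557/55381 ≈ 1.5088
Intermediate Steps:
I = 48437 (I = 2 - 1*(-48435) = 2 + 48435 = 48437)
(35120 + I)/55381 = (35120 + 48437)/55381 = 83557*(1/55381) = 83557/55381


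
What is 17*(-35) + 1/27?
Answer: -16064/27 ≈ -594.96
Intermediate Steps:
17*(-35) + 1/27 = -595 + 1/27 = -16064/27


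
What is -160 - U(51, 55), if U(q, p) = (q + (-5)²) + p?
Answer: -291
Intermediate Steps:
U(q, p) = 25 + p + q (U(q, p) = (q + 25) + p = (25 + q) + p = 25 + p + q)
-160 - U(51, 55) = -160 - (25 + 55 + 51) = -160 - 1*131 = -160 - 131 = -291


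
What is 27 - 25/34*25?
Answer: 293/34 ≈ 8.6176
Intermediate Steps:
27 - 25/34*25 = 27 - 625/34 = 293/34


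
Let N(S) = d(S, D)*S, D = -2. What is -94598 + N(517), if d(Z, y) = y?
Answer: -95632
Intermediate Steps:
N(S) = -2*S
-94598 + N(517) = -94598 - 2*517 = -94598 - 1034 = -95632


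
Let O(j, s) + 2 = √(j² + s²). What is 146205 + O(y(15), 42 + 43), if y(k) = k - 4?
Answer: 146203 + √7346 ≈ 1.4629e+5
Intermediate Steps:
y(k) = -4 + k
O(j, s) = -2 + √(j² + s²)
146205 + O(y(15), 42 + 43) = 146205 + (-2 + √((-4 + 15)² + (42 + 43)²)) = 146205 + (-2 + √(11² + 85²)) = 146205 + (-2 + √(121 + 7225)) = 146205 + (-2 + √7346) = 146203 + √7346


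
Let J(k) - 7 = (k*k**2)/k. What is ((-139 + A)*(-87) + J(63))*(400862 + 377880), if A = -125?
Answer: 20982424448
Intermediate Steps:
J(k) = 7 + k**2 (J(k) = 7 + (k*k**2)/k = 7 + k**3/k = 7 + k**2)
((-139 + A)*(-87) + J(63))*(400862 + 377880) = ((-139 - 125)*(-87) + (7 + 63**2))*(400862 + 377880) = (-264*(-87) + (7 + 3969))*778742 = (22968 + 3976)*778742 = 26944*778742 = 20982424448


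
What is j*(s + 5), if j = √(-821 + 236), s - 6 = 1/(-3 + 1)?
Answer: 63*I*√65/2 ≈ 253.96*I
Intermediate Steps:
s = 11/2 (s = 6 + 1/(-3 + 1) = 6 + 1/(-2) = 6 - ½ = 11/2 ≈ 5.5000)
j = 3*I*√65 (j = √(-585) = 3*I*√65 ≈ 24.187*I)
j*(s + 5) = (3*I*√65)*(11/2 + 5) = (3*I*√65)*(21/2) = 63*I*√65/2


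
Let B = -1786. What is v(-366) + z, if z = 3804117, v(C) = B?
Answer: 3802331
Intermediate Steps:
v(C) = -1786
v(-366) + z = -1786 + 3804117 = 3802331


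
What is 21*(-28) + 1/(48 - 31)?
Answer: -9995/17 ≈ -587.94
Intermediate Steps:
21*(-28) + 1/(48 - 31) = -588 + 1/17 = -9995/17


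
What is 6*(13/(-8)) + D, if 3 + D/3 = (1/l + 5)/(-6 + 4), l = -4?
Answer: -207/8 ≈ -25.875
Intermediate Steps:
D = -129/8 (D = -9 + 3*((1/(-4) + 5)/(-6 + 4)) = -9 + 3*((-¼ + 5)/(-2)) = -9 + 3*((19/4)*(-½)) = -9 + 3*(-19/8) = -9 - 57/8 = -129/8 ≈ -16.125)
6*(13/(-8)) + D = 6*(13/(-8)) - 129/8 = 6*(13*(-⅛)) - 129/8 = 6*(-13/8) - 129/8 = -39/4 - 129/8 = -207/8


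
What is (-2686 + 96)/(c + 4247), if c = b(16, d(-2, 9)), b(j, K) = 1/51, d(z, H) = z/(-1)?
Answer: -1785/2927 ≈ -0.60984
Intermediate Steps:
d(z, H) = -z (d(z, H) = z*(-1) = -z)
b(j, K) = 1/51
c = 1/51 ≈ 0.019608
(-2686 + 96)/(c + 4247) = (-2686 + 96)/(1/51 + 4247) = -2590/216598/51 = -2590*51/216598 = -1785/2927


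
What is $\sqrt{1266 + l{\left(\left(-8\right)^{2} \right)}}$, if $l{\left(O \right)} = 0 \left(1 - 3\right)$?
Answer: $\sqrt{1266} \approx 35.581$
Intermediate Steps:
$l{\left(O \right)} = 0$ ($l{\left(O \right)} = 0 \left(-2\right) = 0$)
$\sqrt{1266 + l{\left(\left(-8\right)^{2} \right)}} = \sqrt{1266 + 0} = \sqrt{1266}$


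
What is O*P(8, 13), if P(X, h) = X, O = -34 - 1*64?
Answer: -784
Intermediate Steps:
O = -98 (O = -34 - 64 = -98)
O*P(8, 13) = -98*8 = -784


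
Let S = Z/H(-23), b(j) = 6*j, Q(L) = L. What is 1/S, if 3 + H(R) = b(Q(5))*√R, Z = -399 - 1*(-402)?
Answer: -1 + 10*I*√23 ≈ -1.0 + 47.958*I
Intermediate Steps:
Z = 3 (Z = -399 + 402 = 3)
H(R) = -3 + 30*√R (H(R) = -3 + (6*5)*√R = -3 + 30*√R)
S = 3/(-3 + 30*I*√23) (S = 3/(-3 + 30*√(-23)) = 3/(-3 + 30*(I*√23)) = 3/(-3 + 30*I*√23) ≈ -0.00043459 - 0.020842*I)
1/S = 1/(-I/(I + 10*√23)) = I*(I + 10*√23)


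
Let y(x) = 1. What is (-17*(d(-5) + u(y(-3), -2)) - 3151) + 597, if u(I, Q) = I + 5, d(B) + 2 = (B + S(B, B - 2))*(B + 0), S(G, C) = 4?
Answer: -2707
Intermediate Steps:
d(B) = -2 + B*(4 + B) (d(B) = -2 + (B + 4)*(B + 0) = -2 + (4 + B)*B = -2 + B*(4 + B))
u(I, Q) = 5 + I
(-17*(d(-5) + u(y(-3), -2)) - 3151) + 597 = (-17*((-2 + (-5)² + 4*(-5)) + (5 + 1)) - 3151) + 597 = (-17*((-2 + 25 - 20) + 6) - 3151) + 597 = (-17*(3 + 6) - 3151) + 597 = (-17*9 - 3151) + 597 = (-153 - 3151) + 597 = -3304 + 597 = -2707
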